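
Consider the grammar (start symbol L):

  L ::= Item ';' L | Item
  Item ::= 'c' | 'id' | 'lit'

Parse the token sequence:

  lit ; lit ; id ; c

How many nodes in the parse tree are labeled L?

4

[L [Item lit] ; [L [Item lit] ; [L [Item id] ; [L [Item c]]]]]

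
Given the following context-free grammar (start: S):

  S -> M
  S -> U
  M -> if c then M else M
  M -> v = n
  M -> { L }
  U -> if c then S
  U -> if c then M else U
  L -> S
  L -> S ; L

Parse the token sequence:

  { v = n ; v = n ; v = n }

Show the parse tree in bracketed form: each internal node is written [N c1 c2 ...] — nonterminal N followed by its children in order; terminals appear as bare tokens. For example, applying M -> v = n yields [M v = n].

[S [M { [L [S [M v = n]] ; [L [S [M v = n]] ; [L [S [M v = n]]]]] }]]

S
M
{ L }
{ S ; L }
{ M ; L }
{ v = n ; L }
{ v = n ; S ; L }
{ v = n ; M ; L }
{ v = n ; v = n ; L }
{ v = n ; v = n ; S }
{ v = n ; v = n ; M }
{ v = n ; v = n ; v = n }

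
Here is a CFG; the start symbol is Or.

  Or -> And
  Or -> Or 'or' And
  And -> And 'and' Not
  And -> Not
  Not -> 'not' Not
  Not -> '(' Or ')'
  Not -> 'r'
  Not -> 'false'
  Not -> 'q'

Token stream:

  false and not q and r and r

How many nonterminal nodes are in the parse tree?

[Or [And [And [And [And [Not false]] and [Not not [Not q]]] and [Not r]] and [Not r]]]

10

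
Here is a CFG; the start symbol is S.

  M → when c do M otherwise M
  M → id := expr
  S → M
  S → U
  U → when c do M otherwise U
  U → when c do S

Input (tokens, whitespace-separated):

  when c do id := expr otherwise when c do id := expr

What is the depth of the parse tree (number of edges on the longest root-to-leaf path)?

[S [U when c do [M id := expr] otherwise [U when c do [S [M id := expr]]]]]

5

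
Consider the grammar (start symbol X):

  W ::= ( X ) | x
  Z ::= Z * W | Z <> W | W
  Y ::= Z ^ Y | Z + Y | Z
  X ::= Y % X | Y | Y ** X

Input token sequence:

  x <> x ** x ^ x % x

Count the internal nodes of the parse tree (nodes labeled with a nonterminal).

[X [Y [Z [Z [W x]] <> [W x]]] ** [X [Y [Z [W x]] ^ [Y [Z [W x]]]] % [X [Y [Z [W x]]]]]]

17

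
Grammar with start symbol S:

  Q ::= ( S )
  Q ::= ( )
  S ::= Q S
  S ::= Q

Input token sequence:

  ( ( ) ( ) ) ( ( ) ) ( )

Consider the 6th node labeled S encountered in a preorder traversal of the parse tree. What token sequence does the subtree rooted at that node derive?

[S [Q ( [S [Q ( )] [S [Q ( )]]] )] [S [Q ( [S [Q ( )]] )] [S [Q ( )]]]]

( )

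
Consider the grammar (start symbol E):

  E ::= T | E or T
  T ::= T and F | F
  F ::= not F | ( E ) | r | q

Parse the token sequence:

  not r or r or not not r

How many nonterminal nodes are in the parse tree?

[E [E [E [T [F not [F r]]]] or [T [F r]]] or [T [F not [F not [F r]]]]]

12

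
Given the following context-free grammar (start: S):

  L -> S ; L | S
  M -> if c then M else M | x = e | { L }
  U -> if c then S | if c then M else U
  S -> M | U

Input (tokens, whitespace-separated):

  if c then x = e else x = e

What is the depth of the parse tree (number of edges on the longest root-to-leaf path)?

[S [M if c then [M x = e] else [M x = e]]]

3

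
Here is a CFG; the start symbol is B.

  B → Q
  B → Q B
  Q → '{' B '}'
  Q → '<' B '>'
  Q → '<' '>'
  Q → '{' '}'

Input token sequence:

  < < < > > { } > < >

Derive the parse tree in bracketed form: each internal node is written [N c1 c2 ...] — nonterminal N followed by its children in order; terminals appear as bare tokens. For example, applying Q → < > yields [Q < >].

B
Q B
< B > B
< Q B > B
< < B > B > B
< < Q > B > B
< < < > > B > B
< < < > > Q > B
< < < > > { } > B
< < < > > { } > Q
< < < > > { } > < >

[B [Q < [B [Q < [B [Q < >]] >] [B [Q { }]]] >] [B [Q < >]]]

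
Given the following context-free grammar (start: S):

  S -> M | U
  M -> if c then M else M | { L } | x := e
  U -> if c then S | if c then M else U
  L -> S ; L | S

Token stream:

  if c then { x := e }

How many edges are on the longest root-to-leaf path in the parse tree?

[S [U if c then [S [M { [L [S [M x := e]]] }]]]]

7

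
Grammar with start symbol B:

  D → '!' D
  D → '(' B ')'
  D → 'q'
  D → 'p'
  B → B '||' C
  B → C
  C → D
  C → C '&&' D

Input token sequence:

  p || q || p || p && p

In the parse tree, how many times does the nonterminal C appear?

[B [B [B [B [C [D p]]] || [C [D q]]] || [C [D p]]] || [C [C [D p]] && [D p]]]

5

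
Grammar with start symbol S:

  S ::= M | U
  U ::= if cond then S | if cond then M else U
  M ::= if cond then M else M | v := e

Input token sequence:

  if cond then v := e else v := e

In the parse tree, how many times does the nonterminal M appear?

3

[S [M if cond then [M v := e] else [M v := e]]]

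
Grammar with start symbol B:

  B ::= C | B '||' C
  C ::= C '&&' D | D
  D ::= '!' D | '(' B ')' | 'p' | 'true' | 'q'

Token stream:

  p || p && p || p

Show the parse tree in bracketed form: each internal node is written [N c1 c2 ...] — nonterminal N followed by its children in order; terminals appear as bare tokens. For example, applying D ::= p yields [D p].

[B [B [B [C [D p]]] || [C [C [D p]] && [D p]]] || [C [D p]]]

B
B || C
B || C || C
C || C || C
D || C || C
p || C || C
p || C && D || C
p || D && D || C
p || p && D || C
p || p && p || C
p || p && p || D
p || p && p || p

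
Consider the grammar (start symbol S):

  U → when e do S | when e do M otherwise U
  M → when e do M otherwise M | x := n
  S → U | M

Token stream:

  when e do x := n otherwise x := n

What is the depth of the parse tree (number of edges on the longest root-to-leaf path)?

[S [M when e do [M x := n] otherwise [M x := n]]]

3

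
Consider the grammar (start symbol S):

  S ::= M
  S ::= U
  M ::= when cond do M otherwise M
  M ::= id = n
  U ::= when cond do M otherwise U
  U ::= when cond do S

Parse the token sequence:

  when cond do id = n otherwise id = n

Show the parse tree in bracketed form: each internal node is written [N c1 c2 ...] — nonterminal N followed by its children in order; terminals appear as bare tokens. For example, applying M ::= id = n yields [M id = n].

[S [M when cond do [M id = n] otherwise [M id = n]]]

S
M
when cond do M otherwise M
when cond do id = n otherwise M
when cond do id = n otherwise id = n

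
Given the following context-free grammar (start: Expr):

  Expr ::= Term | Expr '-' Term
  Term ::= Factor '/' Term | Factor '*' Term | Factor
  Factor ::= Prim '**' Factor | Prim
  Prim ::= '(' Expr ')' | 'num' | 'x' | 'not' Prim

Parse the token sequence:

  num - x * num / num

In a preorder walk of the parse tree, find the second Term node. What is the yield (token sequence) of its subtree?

x * num / num

[Expr [Expr [Term [Factor [Prim num]]]] - [Term [Factor [Prim x]] * [Term [Factor [Prim num]] / [Term [Factor [Prim num]]]]]]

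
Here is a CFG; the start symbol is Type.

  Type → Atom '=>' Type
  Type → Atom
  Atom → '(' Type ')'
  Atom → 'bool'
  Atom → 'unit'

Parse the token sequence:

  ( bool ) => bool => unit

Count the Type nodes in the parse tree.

[Type [Atom ( [Type [Atom bool]] )] => [Type [Atom bool] => [Type [Atom unit]]]]

4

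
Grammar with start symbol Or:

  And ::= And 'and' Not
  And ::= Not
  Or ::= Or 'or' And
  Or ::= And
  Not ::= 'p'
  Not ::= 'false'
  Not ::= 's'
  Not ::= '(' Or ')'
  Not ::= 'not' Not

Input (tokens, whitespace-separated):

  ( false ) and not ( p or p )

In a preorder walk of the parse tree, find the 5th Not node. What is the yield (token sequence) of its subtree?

[Or [And [And [Not ( [Or [And [Not false]]] )]] and [Not not [Not ( [Or [Or [And [Not p]]] or [And [Not p]]] )]]]]

p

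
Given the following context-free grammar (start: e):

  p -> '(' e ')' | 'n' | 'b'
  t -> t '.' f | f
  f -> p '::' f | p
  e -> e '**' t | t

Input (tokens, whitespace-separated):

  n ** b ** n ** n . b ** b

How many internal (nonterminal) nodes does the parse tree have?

[e [e [e [e [e [t [f [p n]]]] ** [t [f [p b]]]] ** [t [f [p n]]]] ** [t [t [f [p n]]] . [f [p b]]]] ** [t [f [p b]]]]

23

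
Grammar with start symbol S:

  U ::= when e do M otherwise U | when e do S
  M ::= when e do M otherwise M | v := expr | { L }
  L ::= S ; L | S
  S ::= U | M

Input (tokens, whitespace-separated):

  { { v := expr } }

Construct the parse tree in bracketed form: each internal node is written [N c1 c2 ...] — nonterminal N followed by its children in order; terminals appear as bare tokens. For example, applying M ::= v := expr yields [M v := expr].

S
M
{ L }
{ S }
{ M }
{ { L } }
{ { S } }
{ { M } }
{ { v := expr } }

[S [M { [L [S [M { [L [S [M v := expr]]] }]]] }]]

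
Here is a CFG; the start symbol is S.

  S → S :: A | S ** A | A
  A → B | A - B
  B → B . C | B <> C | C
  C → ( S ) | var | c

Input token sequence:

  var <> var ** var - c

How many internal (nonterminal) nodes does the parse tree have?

[S [S [A [B [B [C var]] <> [C var]]]] ** [A [A [B [C var]]] - [B [C c]]]]

13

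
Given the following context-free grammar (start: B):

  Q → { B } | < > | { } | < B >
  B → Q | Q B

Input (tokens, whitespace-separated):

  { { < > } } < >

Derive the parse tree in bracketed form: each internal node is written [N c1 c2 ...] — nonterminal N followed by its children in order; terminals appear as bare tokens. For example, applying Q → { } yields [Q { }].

B
Q B
{ B } B
{ Q } B
{ { B } } B
{ { Q } } B
{ { < > } } B
{ { < > } } Q
{ { < > } } < >

[B [Q { [B [Q { [B [Q < >]] }]] }] [B [Q < >]]]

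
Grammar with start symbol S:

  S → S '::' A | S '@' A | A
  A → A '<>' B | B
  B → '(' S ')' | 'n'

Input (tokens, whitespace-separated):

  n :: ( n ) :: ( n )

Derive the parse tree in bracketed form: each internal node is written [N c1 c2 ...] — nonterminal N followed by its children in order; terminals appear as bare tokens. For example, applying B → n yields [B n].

[S [S [S [A [B n]]] :: [A [B ( [S [A [B n]]] )]]] :: [A [B ( [S [A [B n]]] )]]]

S
S :: A
S :: A :: A
A :: A :: A
B :: A :: A
n :: A :: A
n :: B :: A
n :: ( S ) :: A
n :: ( A ) :: A
n :: ( B ) :: A
n :: ( n ) :: A
n :: ( n ) :: B
n :: ( n ) :: ( S )
n :: ( n ) :: ( A )
n :: ( n ) :: ( B )
n :: ( n ) :: ( n )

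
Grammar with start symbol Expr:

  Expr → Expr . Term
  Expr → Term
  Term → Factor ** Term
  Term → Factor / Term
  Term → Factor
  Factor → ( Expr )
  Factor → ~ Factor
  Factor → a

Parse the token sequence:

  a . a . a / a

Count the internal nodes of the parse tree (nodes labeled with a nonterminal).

[Expr [Expr [Expr [Term [Factor a]]] . [Term [Factor a]]] . [Term [Factor a] / [Term [Factor a]]]]

11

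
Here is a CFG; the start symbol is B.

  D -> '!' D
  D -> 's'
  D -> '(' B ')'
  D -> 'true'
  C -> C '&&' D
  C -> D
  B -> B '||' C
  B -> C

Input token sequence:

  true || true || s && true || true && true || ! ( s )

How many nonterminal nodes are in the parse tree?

[B [B [B [B [B [C [D true]]] || [C [D true]]] || [C [C [D s]] && [D true]]] || [C [C [D true]] && [D true]]] || [C [D ! [D ( [B [C [D s]]] )]]]]

23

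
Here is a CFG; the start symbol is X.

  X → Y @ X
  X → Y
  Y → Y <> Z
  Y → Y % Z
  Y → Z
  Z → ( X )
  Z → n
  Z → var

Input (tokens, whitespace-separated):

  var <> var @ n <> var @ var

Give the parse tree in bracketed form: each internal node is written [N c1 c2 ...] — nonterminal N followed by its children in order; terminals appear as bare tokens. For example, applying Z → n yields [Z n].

[X [Y [Y [Z var]] <> [Z var]] @ [X [Y [Y [Z n]] <> [Z var]] @ [X [Y [Z var]]]]]

X
Y @ X
Y <> Z @ X
Z <> Z @ X
var <> Z @ X
var <> var @ X
var <> var @ Y @ X
var <> var @ Y <> Z @ X
var <> var @ Z <> Z @ X
var <> var @ n <> Z @ X
var <> var @ n <> var @ X
var <> var @ n <> var @ Y
var <> var @ n <> var @ Z
var <> var @ n <> var @ var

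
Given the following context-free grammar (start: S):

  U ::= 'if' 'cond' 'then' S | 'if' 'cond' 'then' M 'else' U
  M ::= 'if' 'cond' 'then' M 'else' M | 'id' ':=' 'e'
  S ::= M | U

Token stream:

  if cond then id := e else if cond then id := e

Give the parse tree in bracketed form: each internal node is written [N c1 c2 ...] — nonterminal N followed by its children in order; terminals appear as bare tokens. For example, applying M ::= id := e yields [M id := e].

[S [U if cond then [M id := e] else [U if cond then [S [M id := e]]]]]

S
U
if cond then M else U
if cond then id := e else U
if cond then id := e else if cond then S
if cond then id := e else if cond then M
if cond then id := e else if cond then id := e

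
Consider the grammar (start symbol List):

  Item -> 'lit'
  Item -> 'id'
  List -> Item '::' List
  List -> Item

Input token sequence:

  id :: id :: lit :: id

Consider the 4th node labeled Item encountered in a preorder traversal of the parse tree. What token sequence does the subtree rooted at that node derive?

[List [Item id] :: [List [Item id] :: [List [Item lit] :: [List [Item id]]]]]

id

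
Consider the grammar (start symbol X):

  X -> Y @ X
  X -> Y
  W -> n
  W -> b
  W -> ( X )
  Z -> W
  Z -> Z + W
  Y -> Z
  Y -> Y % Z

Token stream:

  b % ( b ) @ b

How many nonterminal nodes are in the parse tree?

15

[X [Y [Y [Z [W b]]] % [Z [W ( [X [Y [Z [W b]]]] )]]] @ [X [Y [Z [W b]]]]]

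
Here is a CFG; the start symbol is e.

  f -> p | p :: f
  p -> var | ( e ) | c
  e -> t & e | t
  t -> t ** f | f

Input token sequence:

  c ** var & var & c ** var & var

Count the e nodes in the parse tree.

4

[e [t [t [f [p c]]] ** [f [p var]]] & [e [t [f [p var]]] & [e [t [t [f [p c]]] ** [f [p var]]] & [e [t [f [p var]]]]]]]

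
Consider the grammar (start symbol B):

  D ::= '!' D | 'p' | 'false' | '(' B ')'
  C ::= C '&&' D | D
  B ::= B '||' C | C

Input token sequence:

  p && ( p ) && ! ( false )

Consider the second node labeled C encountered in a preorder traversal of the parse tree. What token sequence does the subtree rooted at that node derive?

[B [C [C [C [D p]] && [D ( [B [C [D p]]] )]] && [D ! [D ( [B [C [D false]]] )]]]]

p && ( p )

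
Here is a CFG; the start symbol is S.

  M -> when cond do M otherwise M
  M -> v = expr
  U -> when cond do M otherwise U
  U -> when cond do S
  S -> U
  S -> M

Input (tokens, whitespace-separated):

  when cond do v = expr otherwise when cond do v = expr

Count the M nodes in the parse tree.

[S [U when cond do [M v = expr] otherwise [U when cond do [S [M v = expr]]]]]

2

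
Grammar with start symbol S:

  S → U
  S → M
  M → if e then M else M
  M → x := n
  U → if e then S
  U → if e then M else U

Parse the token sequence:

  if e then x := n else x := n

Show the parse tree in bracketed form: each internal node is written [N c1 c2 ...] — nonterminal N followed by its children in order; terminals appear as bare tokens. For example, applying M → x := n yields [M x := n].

[S [M if e then [M x := n] else [M x := n]]]

S
M
if e then M else M
if e then x := n else M
if e then x := n else x := n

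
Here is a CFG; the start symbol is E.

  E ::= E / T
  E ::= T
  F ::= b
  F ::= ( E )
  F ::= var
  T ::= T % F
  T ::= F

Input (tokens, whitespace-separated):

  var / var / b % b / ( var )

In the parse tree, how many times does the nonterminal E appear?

5

[E [E [E [E [T [F var]]] / [T [F var]]] / [T [T [F b]] % [F b]]] / [T [F ( [E [T [F var]]] )]]]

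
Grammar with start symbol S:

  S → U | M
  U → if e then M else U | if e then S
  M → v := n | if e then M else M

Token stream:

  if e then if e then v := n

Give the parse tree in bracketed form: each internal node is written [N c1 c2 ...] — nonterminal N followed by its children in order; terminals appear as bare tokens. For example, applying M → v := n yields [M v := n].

[S [U if e then [S [U if e then [S [M v := n]]]]]]

S
U
if e then S
if e then U
if e then if e then S
if e then if e then M
if e then if e then v := n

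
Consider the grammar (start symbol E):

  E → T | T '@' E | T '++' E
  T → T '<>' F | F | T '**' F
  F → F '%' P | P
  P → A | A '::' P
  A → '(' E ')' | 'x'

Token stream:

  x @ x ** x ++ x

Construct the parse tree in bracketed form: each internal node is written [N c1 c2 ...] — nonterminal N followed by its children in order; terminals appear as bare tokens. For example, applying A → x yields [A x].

E
T @ E
F @ E
P @ E
A @ E
x @ E
x @ T ++ E
x @ T ** F ++ E
x @ F ** F ++ E
x @ P ** F ++ E
x @ A ** F ++ E
x @ x ** F ++ E
x @ x ** P ++ E
x @ x ** A ++ E
x @ x ** x ++ E
x @ x ** x ++ T
x @ x ** x ++ F
x @ x ** x ++ P
x @ x ** x ++ A
x @ x ** x ++ x

[E [T [F [P [A x]]]] @ [E [T [T [F [P [A x]]]] ** [F [P [A x]]]] ++ [E [T [F [P [A x]]]]]]]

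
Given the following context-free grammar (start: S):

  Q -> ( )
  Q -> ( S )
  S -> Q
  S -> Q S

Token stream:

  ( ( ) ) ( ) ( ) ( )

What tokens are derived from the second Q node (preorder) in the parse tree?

( )

[S [Q ( [S [Q ( )]] )] [S [Q ( )] [S [Q ( )] [S [Q ( )]]]]]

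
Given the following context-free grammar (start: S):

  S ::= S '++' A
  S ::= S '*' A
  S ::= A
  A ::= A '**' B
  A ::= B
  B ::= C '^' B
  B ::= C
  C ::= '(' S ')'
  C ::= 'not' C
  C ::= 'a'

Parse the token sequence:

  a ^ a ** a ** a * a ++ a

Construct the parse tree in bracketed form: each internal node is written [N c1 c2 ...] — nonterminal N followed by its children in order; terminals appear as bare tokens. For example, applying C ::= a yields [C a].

S
S ++ A
S * A ++ A
A * A ++ A
A ** B * A ++ A
A ** B ** B * A ++ A
B ** B ** B * A ++ A
C ^ B ** B ** B * A ++ A
a ^ B ** B ** B * A ++ A
a ^ C ** B ** B * A ++ A
a ^ a ** B ** B * A ++ A
a ^ a ** C ** B * A ++ A
a ^ a ** a ** B * A ++ A
a ^ a ** a ** C * A ++ A
a ^ a ** a ** a * A ++ A
a ^ a ** a ** a * B ++ A
a ^ a ** a ** a * C ++ A
a ^ a ** a ** a * a ++ A
a ^ a ** a ** a * a ++ B
a ^ a ** a ** a * a ++ C
a ^ a ** a ** a * a ++ a

[S [S [S [A [A [A [B [C a] ^ [B [C a]]]] ** [B [C a]]] ** [B [C a]]]] * [A [B [C a]]]] ++ [A [B [C a]]]]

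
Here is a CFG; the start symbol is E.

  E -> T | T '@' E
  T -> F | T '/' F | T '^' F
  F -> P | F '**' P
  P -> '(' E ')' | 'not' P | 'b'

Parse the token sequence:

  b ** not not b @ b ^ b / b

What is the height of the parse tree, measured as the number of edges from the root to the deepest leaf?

7

[E [T [F [F [P b]] ** [P not [P not [P b]]]]] @ [E [T [T [T [F [P b]]] ^ [F [P b]]] / [F [P b]]]]]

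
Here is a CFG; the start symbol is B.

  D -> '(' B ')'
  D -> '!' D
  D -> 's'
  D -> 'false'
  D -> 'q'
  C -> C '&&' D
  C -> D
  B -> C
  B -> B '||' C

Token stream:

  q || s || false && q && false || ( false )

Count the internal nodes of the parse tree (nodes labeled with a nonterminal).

[B [B [B [B [C [D q]]] || [C [D s]]] || [C [C [C [D false]] && [D q]] && [D false]]] || [C [D ( [B [C [D false]]] )]]]

19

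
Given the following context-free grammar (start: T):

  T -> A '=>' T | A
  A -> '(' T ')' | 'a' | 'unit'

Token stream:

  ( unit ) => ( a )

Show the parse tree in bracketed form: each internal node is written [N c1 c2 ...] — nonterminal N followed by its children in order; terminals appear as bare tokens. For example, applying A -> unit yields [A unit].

[T [A ( [T [A unit]] )] => [T [A ( [T [A a]] )]]]

T
A => T
( T ) => T
( A ) => T
( unit ) => T
( unit ) => A
( unit ) => ( T )
( unit ) => ( A )
( unit ) => ( a )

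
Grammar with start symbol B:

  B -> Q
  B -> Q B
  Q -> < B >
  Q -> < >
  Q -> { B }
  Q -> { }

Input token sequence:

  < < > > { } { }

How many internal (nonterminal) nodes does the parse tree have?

8

[B [Q < [B [Q < >]] >] [B [Q { }] [B [Q { }]]]]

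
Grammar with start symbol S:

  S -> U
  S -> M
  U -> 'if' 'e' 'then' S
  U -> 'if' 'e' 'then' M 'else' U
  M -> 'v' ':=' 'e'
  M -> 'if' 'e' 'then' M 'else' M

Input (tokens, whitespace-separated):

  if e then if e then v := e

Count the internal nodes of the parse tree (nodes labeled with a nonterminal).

6

[S [U if e then [S [U if e then [S [M v := e]]]]]]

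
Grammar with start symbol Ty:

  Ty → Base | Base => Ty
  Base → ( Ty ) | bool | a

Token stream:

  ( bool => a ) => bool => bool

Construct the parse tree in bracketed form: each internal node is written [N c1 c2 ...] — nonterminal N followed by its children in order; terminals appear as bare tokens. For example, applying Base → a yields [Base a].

[Ty [Base ( [Ty [Base bool] => [Ty [Base a]]] )] => [Ty [Base bool] => [Ty [Base bool]]]]

Ty
Base => Ty
( Ty ) => Ty
( Base => Ty ) => Ty
( bool => Ty ) => Ty
( bool => Base ) => Ty
( bool => a ) => Ty
( bool => a ) => Base => Ty
( bool => a ) => bool => Ty
( bool => a ) => bool => Base
( bool => a ) => bool => bool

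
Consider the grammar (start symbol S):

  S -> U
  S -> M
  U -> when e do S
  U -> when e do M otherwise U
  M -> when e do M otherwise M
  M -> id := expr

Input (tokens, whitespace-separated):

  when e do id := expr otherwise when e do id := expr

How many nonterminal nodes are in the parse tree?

[S [U when e do [M id := expr] otherwise [U when e do [S [M id := expr]]]]]

6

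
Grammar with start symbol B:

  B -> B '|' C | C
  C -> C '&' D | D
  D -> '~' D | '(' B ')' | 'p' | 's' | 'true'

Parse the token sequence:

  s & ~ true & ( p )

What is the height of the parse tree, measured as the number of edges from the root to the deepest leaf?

6

[B [C [C [C [D s]] & [D ~ [D true]]] & [D ( [B [C [D p]]] )]]]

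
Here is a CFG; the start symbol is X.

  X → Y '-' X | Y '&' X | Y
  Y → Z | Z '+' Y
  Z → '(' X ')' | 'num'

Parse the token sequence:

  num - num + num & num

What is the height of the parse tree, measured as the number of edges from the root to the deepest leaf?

[X [Y [Z num]] - [X [Y [Z num] + [Y [Z num]]] & [X [Y [Z num]]]]]

5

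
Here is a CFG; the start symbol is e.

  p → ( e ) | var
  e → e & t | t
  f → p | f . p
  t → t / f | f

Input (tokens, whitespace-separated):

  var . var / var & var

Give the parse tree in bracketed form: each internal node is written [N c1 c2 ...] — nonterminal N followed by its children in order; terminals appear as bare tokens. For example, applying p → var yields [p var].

[e [e [t [t [f [f [p var]] . [p var]]] / [f [p var]]]] & [t [f [p var]]]]

e
e & t
t & t
t / f & t
f / f & t
f . p / f & t
p . p / f & t
var . p / f & t
var . var / f & t
var . var / p & t
var . var / var & t
var . var / var & f
var . var / var & p
var . var / var & var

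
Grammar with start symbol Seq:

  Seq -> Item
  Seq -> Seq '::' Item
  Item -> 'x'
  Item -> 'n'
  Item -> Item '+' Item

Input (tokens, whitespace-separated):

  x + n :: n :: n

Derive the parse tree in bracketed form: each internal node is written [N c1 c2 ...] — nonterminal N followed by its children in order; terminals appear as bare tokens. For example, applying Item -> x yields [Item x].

Seq
Seq :: Item
Seq :: Item :: Item
Item :: Item :: Item
Item + Item :: Item :: Item
x + Item :: Item :: Item
x + n :: Item :: Item
x + n :: n :: Item
x + n :: n :: n

[Seq [Seq [Seq [Item [Item x] + [Item n]]] :: [Item n]] :: [Item n]]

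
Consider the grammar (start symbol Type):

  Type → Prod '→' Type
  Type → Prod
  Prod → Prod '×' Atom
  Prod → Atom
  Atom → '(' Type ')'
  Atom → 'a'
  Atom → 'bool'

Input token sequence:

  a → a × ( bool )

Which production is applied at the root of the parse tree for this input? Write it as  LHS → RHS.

[Type [Prod [Atom a]] → [Type [Prod [Prod [Atom a]] × [Atom ( [Type [Prod [Atom bool]]] )]]]]

Type → Prod '→' Type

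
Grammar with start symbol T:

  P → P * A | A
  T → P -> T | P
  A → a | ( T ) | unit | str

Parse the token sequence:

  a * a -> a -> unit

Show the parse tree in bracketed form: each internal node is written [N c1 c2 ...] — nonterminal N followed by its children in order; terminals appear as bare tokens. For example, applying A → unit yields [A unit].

[T [P [P [A a]] * [A a]] -> [T [P [A a]] -> [T [P [A unit]]]]]

T
P -> T
P * A -> T
A * A -> T
a * A -> T
a * a -> T
a * a -> P -> T
a * a -> A -> T
a * a -> a -> T
a * a -> a -> P
a * a -> a -> A
a * a -> a -> unit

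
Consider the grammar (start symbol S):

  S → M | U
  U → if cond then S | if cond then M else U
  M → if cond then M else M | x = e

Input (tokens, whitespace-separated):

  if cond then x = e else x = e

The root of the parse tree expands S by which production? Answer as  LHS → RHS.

S → M

[S [M if cond then [M x = e] else [M x = e]]]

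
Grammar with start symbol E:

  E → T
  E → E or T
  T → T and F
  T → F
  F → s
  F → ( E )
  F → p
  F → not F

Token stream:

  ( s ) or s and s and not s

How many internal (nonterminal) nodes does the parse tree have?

14

[E [E [T [F ( [E [T [F s]]] )]]] or [T [T [T [F s]] and [F s]] and [F not [F s]]]]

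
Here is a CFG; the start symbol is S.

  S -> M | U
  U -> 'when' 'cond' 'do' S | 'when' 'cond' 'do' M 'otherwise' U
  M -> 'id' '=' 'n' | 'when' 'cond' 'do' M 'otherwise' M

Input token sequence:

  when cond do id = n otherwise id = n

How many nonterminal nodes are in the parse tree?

[S [M when cond do [M id = n] otherwise [M id = n]]]

4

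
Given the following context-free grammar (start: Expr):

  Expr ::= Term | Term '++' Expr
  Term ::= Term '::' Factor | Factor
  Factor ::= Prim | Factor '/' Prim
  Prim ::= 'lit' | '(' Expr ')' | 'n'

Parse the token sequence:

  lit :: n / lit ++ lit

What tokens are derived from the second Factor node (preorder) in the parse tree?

[Expr [Term [Term [Factor [Prim lit]]] :: [Factor [Factor [Prim n]] / [Prim lit]]] ++ [Expr [Term [Factor [Prim lit]]]]]

n / lit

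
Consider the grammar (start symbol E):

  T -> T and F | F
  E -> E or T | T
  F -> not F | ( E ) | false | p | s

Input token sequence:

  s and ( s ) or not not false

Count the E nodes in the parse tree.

[E [E [T [T [F s]] and [F ( [E [T [F s]]] )]]] or [T [F not [F not [F false]]]]]

3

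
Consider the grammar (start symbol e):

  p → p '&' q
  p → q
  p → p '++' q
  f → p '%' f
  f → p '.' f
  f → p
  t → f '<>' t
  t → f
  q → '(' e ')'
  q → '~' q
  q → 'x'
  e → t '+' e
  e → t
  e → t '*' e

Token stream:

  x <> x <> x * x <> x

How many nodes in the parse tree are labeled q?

5

[e [t [f [p [q x]]] <> [t [f [p [q x]]] <> [t [f [p [q x]]]]]] * [e [t [f [p [q x]]] <> [t [f [p [q x]]]]]]]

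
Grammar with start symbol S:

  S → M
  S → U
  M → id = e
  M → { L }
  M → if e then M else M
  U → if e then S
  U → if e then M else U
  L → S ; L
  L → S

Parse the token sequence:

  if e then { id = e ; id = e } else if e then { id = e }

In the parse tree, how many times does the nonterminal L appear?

[S [U if e then [M { [L [S [M id = e]] ; [L [S [M id = e]]]] }] else [U if e then [S [M { [L [S [M id = e]]] }]]]]]

3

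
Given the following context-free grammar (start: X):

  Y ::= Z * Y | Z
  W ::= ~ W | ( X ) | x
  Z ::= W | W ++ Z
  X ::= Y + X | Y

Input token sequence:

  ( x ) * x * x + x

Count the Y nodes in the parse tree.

[X [Y [Z [W ( [X [Y [Z [W x]]]] )]] * [Y [Z [W x]] * [Y [Z [W x]]]]] + [X [Y [Z [W x]]]]]

5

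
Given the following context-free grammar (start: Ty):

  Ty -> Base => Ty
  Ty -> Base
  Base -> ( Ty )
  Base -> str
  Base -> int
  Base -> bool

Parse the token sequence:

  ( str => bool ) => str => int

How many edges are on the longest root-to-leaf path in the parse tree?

[Ty [Base ( [Ty [Base str] => [Ty [Base bool]]] )] => [Ty [Base str] => [Ty [Base int]]]]

5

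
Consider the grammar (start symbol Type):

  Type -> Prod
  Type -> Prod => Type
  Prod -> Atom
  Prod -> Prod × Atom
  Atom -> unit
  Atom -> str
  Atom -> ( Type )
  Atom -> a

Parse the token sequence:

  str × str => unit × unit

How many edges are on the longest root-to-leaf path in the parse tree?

[Type [Prod [Prod [Atom str]] × [Atom str]] => [Type [Prod [Prod [Atom unit]] × [Atom unit]]]]

5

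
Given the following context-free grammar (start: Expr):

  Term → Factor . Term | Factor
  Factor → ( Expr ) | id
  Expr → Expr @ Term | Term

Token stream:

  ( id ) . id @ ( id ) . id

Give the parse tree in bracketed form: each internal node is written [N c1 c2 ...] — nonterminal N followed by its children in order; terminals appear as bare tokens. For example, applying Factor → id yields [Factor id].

[Expr [Expr [Term [Factor ( [Expr [Term [Factor id]]] )] . [Term [Factor id]]]] @ [Term [Factor ( [Expr [Term [Factor id]]] )] . [Term [Factor id]]]]

Expr
Expr @ Term
Term @ Term
Factor . Term @ Term
( Expr ) . Term @ Term
( Term ) . Term @ Term
( Factor ) . Term @ Term
( id ) . Term @ Term
( id ) . Factor @ Term
( id ) . id @ Term
( id ) . id @ Factor . Term
( id ) . id @ ( Expr ) . Term
( id ) . id @ ( Term ) . Term
( id ) . id @ ( Factor ) . Term
( id ) . id @ ( id ) . Term
( id ) . id @ ( id ) . Factor
( id ) . id @ ( id ) . id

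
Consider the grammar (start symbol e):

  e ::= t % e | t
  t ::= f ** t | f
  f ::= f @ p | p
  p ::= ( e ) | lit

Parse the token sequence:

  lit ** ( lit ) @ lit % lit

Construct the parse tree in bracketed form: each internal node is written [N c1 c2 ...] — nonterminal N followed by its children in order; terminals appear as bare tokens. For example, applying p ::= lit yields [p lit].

e
t % e
f ** t % e
p ** t % e
lit ** t % e
lit ** f % e
lit ** f @ p % e
lit ** p @ p % e
lit ** ( e ) @ p % e
lit ** ( t ) @ p % e
lit ** ( f ) @ p % e
lit ** ( p ) @ p % e
lit ** ( lit ) @ p % e
lit ** ( lit ) @ lit % e
lit ** ( lit ) @ lit % t
lit ** ( lit ) @ lit % f
lit ** ( lit ) @ lit % p
lit ** ( lit ) @ lit % lit

[e [t [f [p lit]] ** [t [f [f [p ( [e [t [f [p lit]]]] )]] @ [p lit]]]] % [e [t [f [p lit]]]]]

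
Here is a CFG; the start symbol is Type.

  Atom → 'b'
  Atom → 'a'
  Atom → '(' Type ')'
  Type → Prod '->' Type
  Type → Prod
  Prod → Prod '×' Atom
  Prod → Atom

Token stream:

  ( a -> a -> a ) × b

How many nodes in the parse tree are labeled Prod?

5

[Type [Prod [Prod [Atom ( [Type [Prod [Atom a]] -> [Type [Prod [Atom a]] -> [Type [Prod [Atom a]]]]] )]] × [Atom b]]]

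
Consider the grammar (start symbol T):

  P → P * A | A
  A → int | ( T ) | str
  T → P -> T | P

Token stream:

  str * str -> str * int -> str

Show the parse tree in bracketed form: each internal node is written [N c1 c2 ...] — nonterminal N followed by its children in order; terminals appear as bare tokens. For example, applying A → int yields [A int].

T
P -> T
P * A -> T
A * A -> T
str * A -> T
str * str -> T
str * str -> P -> T
str * str -> P * A -> T
str * str -> A * A -> T
str * str -> str * A -> T
str * str -> str * int -> T
str * str -> str * int -> P
str * str -> str * int -> A
str * str -> str * int -> str

[T [P [P [A str]] * [A str]] -> [T [P [P [A str]] * [A int]] -> [T [P [A str]]]]]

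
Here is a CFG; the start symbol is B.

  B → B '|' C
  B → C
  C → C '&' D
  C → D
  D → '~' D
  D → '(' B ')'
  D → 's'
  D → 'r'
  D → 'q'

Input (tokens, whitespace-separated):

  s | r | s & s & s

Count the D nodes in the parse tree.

[B [B [B [C [D s]]] | [C [D r]]] | [C [C [C [D s]] & [D s]] & [D s]]]

5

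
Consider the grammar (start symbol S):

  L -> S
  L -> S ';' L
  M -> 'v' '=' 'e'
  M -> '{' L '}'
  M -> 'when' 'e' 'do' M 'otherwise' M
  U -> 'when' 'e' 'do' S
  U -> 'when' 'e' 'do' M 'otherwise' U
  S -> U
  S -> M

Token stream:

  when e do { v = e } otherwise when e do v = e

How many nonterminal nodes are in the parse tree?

[S [U when e do [M { [L [S [M v = e]]] }] otherwise [U when e do [S [M v = e]]]]]

9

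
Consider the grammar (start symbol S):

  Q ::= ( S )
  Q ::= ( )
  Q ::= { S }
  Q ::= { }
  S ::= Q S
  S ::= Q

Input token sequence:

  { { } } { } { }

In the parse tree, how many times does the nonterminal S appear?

4

[S [Q { [S [Q { }]] }] [S [Q { }] [S [Q { }]]]]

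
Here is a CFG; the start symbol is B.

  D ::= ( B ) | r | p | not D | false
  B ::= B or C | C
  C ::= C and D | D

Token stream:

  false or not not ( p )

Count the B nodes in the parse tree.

3

[B [B [C [D false]]] or [C [D not [D not [D ( [B [C [D p]]] )]]]]]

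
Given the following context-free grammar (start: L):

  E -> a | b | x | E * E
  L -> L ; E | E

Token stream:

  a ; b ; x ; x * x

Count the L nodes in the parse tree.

4

[L [L [L [L [E a]] ; [E b]] ; [E x]] ; [E [E x] * [E x]]]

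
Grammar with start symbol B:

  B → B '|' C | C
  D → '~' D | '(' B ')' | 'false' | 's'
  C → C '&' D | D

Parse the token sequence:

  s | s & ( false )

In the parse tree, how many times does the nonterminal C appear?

[B [B [C [D s]]] | [C [C [D s]] & [D ( [B [C [D false]]] )]]]

4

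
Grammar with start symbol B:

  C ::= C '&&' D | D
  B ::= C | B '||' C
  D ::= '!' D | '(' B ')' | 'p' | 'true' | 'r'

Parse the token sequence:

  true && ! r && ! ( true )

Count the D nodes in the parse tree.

[B [C [C [C [D true]] && [D ! [D r]]] && [D ! [D ( [B [C [D true]]] )]]]]

6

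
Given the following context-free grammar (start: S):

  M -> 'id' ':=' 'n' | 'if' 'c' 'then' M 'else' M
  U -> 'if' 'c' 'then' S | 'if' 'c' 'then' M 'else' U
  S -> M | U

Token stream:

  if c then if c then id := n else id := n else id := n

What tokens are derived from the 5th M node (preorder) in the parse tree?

id := n

[S [M if c then [M if c then [M id := n] else [M id := n]] else [M id := n]]]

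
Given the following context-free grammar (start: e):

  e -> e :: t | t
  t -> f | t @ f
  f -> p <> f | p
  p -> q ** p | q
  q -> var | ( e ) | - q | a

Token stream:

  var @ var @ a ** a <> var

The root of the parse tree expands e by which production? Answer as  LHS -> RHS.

[e [t [t [t [f [p [q var]]]] @ [f [p [q var]]]] @ [f [p [q a] ** [p [q a]]] <> [f [p [q var]]]]]]

e -> t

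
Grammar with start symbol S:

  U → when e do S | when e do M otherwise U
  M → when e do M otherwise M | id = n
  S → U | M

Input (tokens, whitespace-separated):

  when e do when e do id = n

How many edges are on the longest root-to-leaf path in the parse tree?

[S [U when e do [S [U when e do [S [M id = n]]]]]]

6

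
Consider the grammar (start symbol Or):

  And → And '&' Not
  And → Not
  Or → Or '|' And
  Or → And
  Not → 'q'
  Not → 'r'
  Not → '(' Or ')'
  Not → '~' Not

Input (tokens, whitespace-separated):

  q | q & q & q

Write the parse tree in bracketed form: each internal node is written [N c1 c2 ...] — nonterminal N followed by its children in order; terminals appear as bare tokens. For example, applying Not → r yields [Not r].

Or
Or | And
And | And
Not | And
q | And
q | And & Not
q | And & Not & Not
q | Not & Not & Not
q | q & Not & Not
q | q & q & Not
q | q & q & q

[Or [Or [And [Not q]]] | [And [And [And [Not q]] & [Not q]] & [Not q]]]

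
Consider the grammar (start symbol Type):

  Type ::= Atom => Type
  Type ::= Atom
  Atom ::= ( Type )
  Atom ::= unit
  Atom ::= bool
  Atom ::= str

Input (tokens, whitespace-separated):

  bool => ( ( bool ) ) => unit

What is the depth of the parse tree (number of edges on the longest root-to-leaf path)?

7

[Type [Atom bool] => [Type [Atom ( [Type [Atom ( [Type [Atom bool]] )]] )] => [Type [Atom unit]]]]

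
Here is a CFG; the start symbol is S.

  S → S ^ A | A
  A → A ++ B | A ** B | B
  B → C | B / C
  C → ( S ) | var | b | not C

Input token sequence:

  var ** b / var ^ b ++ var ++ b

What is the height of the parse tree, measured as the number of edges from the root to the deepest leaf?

6

[S [S [A [A [B [C var]]] ** [B [B [C b]] / [C var]]]] ^ [A [A [A [B [C b]]] ++ [B [C var]]] ++ [B [C b]]]]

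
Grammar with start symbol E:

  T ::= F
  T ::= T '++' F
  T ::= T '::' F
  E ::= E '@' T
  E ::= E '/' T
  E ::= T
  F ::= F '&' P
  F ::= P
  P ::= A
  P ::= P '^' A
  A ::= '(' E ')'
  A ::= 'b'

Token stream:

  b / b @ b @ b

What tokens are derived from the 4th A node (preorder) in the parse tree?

[E [E [E [E [T [F [P [A b]]]]] / [T [F [P [A b]]]]] @ [T [F [P [A b]]]]] @ [T [F [P [A b]]]]]

b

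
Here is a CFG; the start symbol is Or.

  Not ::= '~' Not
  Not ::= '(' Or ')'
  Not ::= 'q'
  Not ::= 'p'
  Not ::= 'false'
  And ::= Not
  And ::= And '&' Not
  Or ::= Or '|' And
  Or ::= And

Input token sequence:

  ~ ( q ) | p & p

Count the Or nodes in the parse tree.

3

[Or [Or [And [Not ~ [Not ( [Or [And [Not q]]] )]]]] | [And [And [Not p]] & [Not p]]]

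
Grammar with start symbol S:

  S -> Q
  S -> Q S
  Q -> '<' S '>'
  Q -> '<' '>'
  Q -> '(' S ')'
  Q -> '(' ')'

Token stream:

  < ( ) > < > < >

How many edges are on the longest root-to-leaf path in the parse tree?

[S [Q < [S [Q ( )]] >] [S [Q < >] [S [Q < >]]]]

4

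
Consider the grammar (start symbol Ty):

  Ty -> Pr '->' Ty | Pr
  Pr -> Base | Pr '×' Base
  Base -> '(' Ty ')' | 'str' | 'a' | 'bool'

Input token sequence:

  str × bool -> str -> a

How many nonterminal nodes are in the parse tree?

[Ty [Pr [Pr [Base str]] × [Base bool]] -> [Ty [Pr [Base str]] -> [Ty [Pr [Base a]]]]]

11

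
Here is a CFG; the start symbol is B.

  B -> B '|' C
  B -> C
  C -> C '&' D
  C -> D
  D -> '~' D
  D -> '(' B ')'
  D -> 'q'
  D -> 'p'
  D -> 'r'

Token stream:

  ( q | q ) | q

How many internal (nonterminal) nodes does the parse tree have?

12

[B [B [C [D ( [B [B [C [D q]]] | [C [D q]]] )]]] | [C [D q]]]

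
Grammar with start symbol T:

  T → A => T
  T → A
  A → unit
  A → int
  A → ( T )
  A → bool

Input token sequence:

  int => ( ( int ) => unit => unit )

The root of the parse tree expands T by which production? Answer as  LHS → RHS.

T → A => T

[T [A int] => [T [A ( [T [A ( [T [A int]] )] => [T [A unit] => [T [A unit]]]] )]]]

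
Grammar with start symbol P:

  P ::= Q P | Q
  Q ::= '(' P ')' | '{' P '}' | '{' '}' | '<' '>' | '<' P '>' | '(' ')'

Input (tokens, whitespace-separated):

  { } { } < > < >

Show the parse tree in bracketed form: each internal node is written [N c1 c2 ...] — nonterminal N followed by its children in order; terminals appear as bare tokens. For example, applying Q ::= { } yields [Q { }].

[P [Q { }] [P [Q { }] [P [Q < >] [P [Q < >]]]]]

P
Q P
{ } P
{ } Q P
{ } { } P
{ } { } Q P
{ } { } < > P
{ } { } < > Q
{ } { } < > < >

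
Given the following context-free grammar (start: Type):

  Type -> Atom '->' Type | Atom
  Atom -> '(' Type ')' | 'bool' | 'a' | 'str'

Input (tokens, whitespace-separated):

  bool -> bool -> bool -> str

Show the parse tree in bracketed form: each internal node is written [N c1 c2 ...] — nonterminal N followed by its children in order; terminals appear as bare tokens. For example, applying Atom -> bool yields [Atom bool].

[Type [Atom bool] -> [Type [Atom bool] -> [Type [Atom bool] -> [Type [Atom str]]]]]

Type
Atom -> Type
bool -> Type
bool -> Atom -> Type
bool -> bool -> Type
bool -> bool -> Atom -> Type
bool -> bool -> bool -> Type
bool -> bool -> bool -> Atom
bool -> bool -> bool -> str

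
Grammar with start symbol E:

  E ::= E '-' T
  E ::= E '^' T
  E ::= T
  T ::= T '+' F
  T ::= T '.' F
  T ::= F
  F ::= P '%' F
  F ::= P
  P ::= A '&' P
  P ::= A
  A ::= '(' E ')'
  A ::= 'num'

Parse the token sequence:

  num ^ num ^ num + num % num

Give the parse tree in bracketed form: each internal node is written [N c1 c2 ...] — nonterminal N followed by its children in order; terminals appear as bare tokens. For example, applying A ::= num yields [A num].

[E [E [E [T [F [P [A num]]]]] ^ [T [F [P [A num]]]]] ^ [T [T [F [P [A num]]]] + [F [P [A num]] % [F [P [A num]]]]]]

E
E ^ T
E ^ T ^ T
T ^ T ^ T
F ^ T ^ T
P ^ T ^ T
A ^ T ^ T
num ^ T ^ T
num ^ F ^ T
num ^ P ^ T
num ^ A ^ T
num ^ num ^ T
num ^ num ^ T + F
num ^ num ^ F + F
num ^ num ^ P + F
num ^ num ^ A + F
num ^ num ^ num + F
num ^ num ^ num + P % F
num ^ num ^ num + A % F
num ^ num ^ num + num % F
num ^ num ^ num + num % P
num ^ num ^ num + num % A
num ^ num ^ num + num % num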